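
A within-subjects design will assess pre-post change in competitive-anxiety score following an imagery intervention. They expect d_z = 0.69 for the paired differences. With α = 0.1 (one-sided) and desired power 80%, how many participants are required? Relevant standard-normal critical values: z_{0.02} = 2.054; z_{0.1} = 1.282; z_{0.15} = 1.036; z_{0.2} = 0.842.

For a paired (one-sample on differences) test: n = ((z_{α} + z_β) / d)².
z_{α} + z_β = 1.282 + 0.842 = 2.124.
n = (2.124 / 0.69)² = 3.078² = 9.48.
Round up.

n = 10 pairs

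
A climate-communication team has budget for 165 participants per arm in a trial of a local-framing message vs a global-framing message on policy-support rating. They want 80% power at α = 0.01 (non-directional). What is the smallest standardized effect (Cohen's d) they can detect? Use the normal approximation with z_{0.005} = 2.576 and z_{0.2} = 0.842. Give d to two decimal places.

For two independent groups of n = 165 each: d_min = (z_{α/2} + z_β)·√(2/n).
z-sum = 2.576 + 0.842 = 3.418.
d_min = 3.418 × √(2/165) = 3.418 × 0.1101 = 0.376.

d_min ≈ 0.38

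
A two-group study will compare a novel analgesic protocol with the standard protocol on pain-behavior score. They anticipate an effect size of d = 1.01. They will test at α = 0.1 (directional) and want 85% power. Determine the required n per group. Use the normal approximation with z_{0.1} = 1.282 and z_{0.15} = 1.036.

n = 11 per group

For two independent groups with equal n: n = 2·((z_{α} + z_β) / d)².
z_{α} + z_β = 1.282 + 1.036 = 2.318.
n = 2 × (2.318 / 1.01)² = 2 × 2.295² = 2 × 5.27 = 10.5.
Round up to the next whole participant.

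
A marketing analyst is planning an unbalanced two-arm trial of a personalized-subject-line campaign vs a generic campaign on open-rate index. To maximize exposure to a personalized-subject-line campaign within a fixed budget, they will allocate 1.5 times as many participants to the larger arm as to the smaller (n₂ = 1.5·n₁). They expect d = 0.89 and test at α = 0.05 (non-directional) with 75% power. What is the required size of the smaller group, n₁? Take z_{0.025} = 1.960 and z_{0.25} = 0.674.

With allocation ratio k = n₂/n₁ = 1.5, Var(x̄₁−x̄₂) = σ²(1/n₁ + 1/(k·n₁)) = σ²·(k+1)/(k·n₁).
So n₁ = (1 + 1/k)·((z_{α/2} + z_β)/d)² = 1.667 × (2.634/0.89)².
n₁ = 1.667 × 8.76 = 14.6.
Round up: n₁ = 15, giving n₂ = ⌈1.5 × 15⌉ = ⌈22.5⌉ = 23.

n₁ = 15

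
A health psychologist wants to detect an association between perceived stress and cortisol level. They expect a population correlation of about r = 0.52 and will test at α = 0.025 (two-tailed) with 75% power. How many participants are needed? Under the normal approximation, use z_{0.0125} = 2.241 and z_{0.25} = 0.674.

n = 29

Fisher's z: C = ½·ln((1+r)/(1−r)) = ½·ln(3.1667) = 0.5763.
n = ((z_{α/2} + z_β)/C)² + 3.
(2.241 + 0.674) / 0.5763 = 2.915 / 0.5763 = 5.058.
n = 5.058² + 3 = 25.58 + 3 = 28.6.
Round up.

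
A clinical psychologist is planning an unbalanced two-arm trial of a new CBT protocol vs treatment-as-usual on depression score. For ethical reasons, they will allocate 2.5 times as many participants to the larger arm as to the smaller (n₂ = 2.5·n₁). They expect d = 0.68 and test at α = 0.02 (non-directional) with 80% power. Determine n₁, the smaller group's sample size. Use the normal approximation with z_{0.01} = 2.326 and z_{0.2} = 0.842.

n₁ = 31

With allocation ratio k = n₂/n₁ = 2.5, Var(x̄₁−x̄₂) = σ²(1/n₁ + 1/(k·n₁)) = σ²·(k+1)/(k·n₁).
So n₁ = (1 + 1/k)·((z_{α/2} + z_β)/d)² = 1.400 × (3.168/0.68)².
n₁ = 1.400 × 21.70 = 30.4.
Round up: n₁ = 31, giving n₂ = ⌈2.5 × 31⌉ = ⌈77.5⌉ = 78.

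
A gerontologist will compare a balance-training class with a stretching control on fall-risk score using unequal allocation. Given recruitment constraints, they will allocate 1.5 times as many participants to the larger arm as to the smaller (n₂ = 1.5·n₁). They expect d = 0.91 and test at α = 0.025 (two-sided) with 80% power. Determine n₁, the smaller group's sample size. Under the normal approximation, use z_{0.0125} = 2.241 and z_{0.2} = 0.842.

n₁ = 20

With allocation ratio k = n₂/n₁ = 1.5, Var(x̄₁−x̄₂) = σ²(1/n₁ + 1/(k·n₁)) = σ²·(k+1)/(k·n₁).
So n₁ = (1 + 1/k)·((z_{α/2} + z_β)/d)² = 1.667 × (3.083/0.91)².
n₁ = 1.667 × 11.48 = 19.1.
Round up: n₁ = 20, giving n₂ = 1.5 × 20 = 30.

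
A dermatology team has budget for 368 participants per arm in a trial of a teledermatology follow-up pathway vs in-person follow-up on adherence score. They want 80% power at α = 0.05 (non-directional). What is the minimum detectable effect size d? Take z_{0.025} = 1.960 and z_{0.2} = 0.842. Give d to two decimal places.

d_min ≈ 0.21

For two independent groups of n = 368 each: d_min = (z_{α/2} + z_β)·√(2/n).
z-sum = 1.960 + 0.842 = 2.802.
d_min = 2.802 × √(2/368) = 2.802 × 0.0737 = 0.207.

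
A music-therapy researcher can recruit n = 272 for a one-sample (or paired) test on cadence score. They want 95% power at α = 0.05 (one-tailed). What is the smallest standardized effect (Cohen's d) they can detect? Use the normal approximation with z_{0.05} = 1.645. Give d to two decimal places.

For a single sample (or paired design) of n = 272: d_min = (z_{α} + z_β)/√n.
z-sum = 1.645 + 1.645 = 3.290.
d_min = 3.290 / √272 = 3.290 / 16.492 = 0.199.

d_min ≈ 0.20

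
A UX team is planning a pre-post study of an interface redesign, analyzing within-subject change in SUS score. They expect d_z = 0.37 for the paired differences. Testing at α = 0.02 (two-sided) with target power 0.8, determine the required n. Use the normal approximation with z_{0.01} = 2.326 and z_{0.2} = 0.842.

n = 74 pairs

For a paired (one-sample on differences) test: n = ((z_{α/2} + z_β) / d)².
z_{α/2} + z_β = 2.326 + 0.842 = 3.168.
n = (3.168 / 0.37)² = 8.562² = 73.31.
Round up.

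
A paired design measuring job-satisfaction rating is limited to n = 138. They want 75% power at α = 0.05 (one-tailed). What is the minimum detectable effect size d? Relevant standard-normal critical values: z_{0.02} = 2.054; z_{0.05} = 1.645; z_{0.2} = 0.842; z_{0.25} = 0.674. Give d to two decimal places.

For a single sample (or paired design) of n = 138: d_min = (z_{α} + z_β)/√n.
z-sum = 1.645 + 0.674 = 2.319.
d_min = 2.319 / √138 = 2.319 / 11.747 = 0.197.

d_min ≈ 0.20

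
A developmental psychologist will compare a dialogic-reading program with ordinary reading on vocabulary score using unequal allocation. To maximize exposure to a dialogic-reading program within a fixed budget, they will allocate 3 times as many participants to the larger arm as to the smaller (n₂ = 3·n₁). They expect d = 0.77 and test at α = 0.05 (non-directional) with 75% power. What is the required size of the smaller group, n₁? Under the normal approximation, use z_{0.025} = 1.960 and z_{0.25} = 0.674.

n₁ = 16

With allocation ratio k = n₂/n₁ = 3, Var(x̄₁−x̄₂) = σ²(1/n₁ + 1/(k·n₁)) = σ²·(k+1)/(k·n₁).
So n₁ = (1 + 1/k)·((z_{α/2} + z_β)/d)² = 1.333 × (2.634/0.77)².
n₁ = 1.333 × 11.70 = 15.6.
Round up: n₁ = 16, giving n₂ = 3 × 16 = 48.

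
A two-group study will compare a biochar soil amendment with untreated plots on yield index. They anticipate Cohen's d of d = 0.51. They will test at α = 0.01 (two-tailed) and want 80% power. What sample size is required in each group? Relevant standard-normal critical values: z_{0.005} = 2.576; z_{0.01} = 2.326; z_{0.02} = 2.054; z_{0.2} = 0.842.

n = 90 per group

For two independent groups with equal n: n = 2·((z_{α/2} + z_β) / d)².
z_{α/2} + z_β = 2.576 + 0.842 = 3.418.
n = 2 × (3.418 / 0.51)² = 2 × 6.702² = 2 × 44.92 = 89.8.
Round up to the next whole participant.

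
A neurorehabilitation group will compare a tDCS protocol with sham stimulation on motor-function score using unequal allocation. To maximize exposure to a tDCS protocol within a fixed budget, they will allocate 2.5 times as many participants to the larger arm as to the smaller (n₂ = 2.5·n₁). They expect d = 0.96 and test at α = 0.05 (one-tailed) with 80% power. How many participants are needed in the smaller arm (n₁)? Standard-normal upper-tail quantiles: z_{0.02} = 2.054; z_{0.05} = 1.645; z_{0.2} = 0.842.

With allocation ratio k = n₂/n₁ = 2.5, Var(x̄₁−x̄₂) = σ²(1/n₁ + 1/(k·n₁)) = σ²·(k+1)/(k·n₁).
So n₁ = (1 + 1/k)·((z_{α} + z_β)/d)² = 1.400 × (2.487/0.96)².
n₁ = 1.400 × 6.71 = 9.4.
Round up: n₁ = 10, giving n₂ = 2.5 × 10 = 25.

n₁ = 10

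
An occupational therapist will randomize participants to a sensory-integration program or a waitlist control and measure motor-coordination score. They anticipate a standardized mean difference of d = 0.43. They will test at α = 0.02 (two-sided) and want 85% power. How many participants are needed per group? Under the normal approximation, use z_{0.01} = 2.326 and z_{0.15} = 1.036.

For two independent groups with equal n: n = 2·((z_{α/2} + z_β) / d)².
z_{α/2} + z_β = 2.326 + 1.036 = 3.362.
n = 2 × (3.362 / 0.43)² = 2 × 7.819² = 2 × 61.13 = 122.3.
Round up to the next whole participant.

n = 123 per group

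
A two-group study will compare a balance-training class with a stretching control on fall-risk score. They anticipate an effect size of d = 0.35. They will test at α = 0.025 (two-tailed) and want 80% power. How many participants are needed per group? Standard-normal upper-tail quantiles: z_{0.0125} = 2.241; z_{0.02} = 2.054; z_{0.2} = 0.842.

n = 156 per group

For two independent groups with equal n: n = 2·((z_{α/2} + z_β) / d)².
z_{α/2} + z_β = 2.241 + 0.842 = 3.083.
n = 2 × (3.083 / 0.35)² = 2 × 8.809² = 2 × 77.59 = 155.2.
Round up to the next whole participant.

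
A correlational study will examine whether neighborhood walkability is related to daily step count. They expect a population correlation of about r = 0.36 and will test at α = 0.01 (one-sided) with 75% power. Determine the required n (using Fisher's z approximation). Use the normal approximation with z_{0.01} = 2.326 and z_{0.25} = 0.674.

Fisher's z: C = ½·ln((1+r)/(1−r)) = ½·ln(2.1250) = 0.3769.
n = ((z_{α} + z_β)/C)² + 3.
(2.326 + 0.674) / 0.3769 = 3.000 / 0.3769 = 7.960.
n = 7.960² + 3 = 63.36 + 3 = 66.4.
Round up.

n = 67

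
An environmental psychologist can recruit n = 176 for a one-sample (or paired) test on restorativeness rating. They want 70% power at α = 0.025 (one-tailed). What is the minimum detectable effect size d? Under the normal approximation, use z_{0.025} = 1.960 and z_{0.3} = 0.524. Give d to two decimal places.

d_min ≈ 0.19

For a single sample (or paired design) of n = 176: d_min = (z_{α} + z_β)/√n.
z-sum = 1.960 + 0.524 = 2.484.
d_min = 2.484 / √176 = 2.484 / 13.266 = 0.187.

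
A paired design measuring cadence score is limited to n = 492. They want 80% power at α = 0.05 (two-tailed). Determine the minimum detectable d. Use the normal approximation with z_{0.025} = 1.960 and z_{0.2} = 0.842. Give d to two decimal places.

For a single sample (or paired design) of n = 492: d_min = (z_{α/2} + z_β)/√n.
z-sum = 1.960 + 0.842 = 2.802.
d_min = 2.802 / √492 = 2.802 / 22.181 = 0.126.

d_min ≈ 0.13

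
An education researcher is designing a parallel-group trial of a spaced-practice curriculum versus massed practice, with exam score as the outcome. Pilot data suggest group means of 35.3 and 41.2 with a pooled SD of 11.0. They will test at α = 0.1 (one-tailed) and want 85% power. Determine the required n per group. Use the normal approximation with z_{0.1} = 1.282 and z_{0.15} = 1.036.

n = 38 per group

Cohen's d = |M₁ − M₂| / SD_pooled = |35.3 − 41.2| / 11.0 = 5.9 / 11.0 = 0.536.
For two independent groups with equal n: n = 2·((z_{α} + z_β) / d)².
z_{α} + z_β = 1.282 + 1.036 = 2.318.
n = 2 × (2.318 / 0.536)² = 2 × 4.325² = 2 × 18.70 = 37.4.
Round up to the next whole participant.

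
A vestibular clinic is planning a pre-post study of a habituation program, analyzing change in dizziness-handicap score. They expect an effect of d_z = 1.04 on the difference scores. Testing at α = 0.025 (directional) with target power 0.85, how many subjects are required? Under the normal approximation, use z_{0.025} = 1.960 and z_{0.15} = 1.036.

For a paired (one-sample on differences) test: n = ((z_{α} + z_β) / d)².
z_{α} + z_β = 1.960 + 1.036 = 2.996.
n = (2.996 / 1.04)² = 2.881² = 8.30.
Round up.

n = 9 pairs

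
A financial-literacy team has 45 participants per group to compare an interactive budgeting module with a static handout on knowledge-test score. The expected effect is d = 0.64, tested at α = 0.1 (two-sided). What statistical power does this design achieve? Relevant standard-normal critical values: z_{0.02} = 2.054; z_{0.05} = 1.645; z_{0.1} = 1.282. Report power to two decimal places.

power ≈ 0.92

For two equal groups, power = Φ(d·√(n/2) − z_{α/2}).
d·√(n/2) = 0.64 × √(45/2) = 0.64 × 4.743 = 3.036.
z_β = 3.036 − 1.645 = 1.391.
Power = Φ(1.391) = 0.918.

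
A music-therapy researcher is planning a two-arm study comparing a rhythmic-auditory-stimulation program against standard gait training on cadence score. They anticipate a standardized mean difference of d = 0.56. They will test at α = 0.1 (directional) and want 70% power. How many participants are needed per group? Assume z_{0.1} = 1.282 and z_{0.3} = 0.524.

For two independent groups with equal n: n = 2·((z_{α} + z_β) / d)².
z_{α} + z_β = 1.282 + 0.524 = 1.806.
n = 2 × (1.806 / 0.56)² = 2 × 3.225² = 2 × 10.40 = 20.8.
Round up to the next whole participant.

n = 21 per group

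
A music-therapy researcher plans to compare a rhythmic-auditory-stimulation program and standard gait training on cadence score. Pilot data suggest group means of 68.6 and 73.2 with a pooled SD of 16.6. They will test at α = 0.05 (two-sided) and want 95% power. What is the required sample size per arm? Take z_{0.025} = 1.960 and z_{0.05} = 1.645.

Cohen's d = |M₁ − M₂| / SD_pooled = |68.6 − 73.2| / 16.6 = 4.6 / 16.6 = 0.277.
For two independent groups with equal n: n = 2·((z_{α/2} + z_β) / d)².
z_{α/2} + z_β = 1.960 + 1.645 = 3.605.
n = 2 × (3.605 / 0.277)² = 2 × 13.014² = 2 × 169.38 = 338.8.
Round up to the next whole participant.

n = 339 per group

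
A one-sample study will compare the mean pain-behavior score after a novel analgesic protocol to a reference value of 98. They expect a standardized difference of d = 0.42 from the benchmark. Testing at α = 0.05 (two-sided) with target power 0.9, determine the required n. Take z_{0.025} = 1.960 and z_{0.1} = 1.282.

For a one-sample test: n = ((z_{α/2} + z_β) / d)².
z_{α/2} + z_β = 1.960 + 1.282 = 3.242.
n = (3.242 / 0.42)² = 7.719² = 59.58.
Round up.

n = 60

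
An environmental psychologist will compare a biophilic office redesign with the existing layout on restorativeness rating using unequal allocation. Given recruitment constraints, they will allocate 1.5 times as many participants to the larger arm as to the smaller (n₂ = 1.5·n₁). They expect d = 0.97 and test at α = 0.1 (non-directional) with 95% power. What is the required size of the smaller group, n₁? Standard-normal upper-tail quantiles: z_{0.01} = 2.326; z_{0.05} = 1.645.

n₁ = 20

With allocation ratio k = n₂/n₁ = 1.5, Var(x̄₁−x̄₂) = σ²(1/n₁ + 1/(k·n₁)) = σ²·(k+1)/(k·n₁).
So n₁ = (1 + 1/k)·((z_{α/2} + z_β)/d)² = 1.667 × (3.290/0.97)².
n₁ = 1.667 × 11.50 = 19.2.
Round up: n₁ = 20, giving n₂ = 1.5 × 20 = 30.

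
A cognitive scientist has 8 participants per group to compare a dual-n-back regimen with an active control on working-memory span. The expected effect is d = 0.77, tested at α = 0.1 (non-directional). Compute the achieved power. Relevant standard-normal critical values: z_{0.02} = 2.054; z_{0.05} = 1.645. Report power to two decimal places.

For two equal groups, power = Φ(d·√(n/2) − z_{α/2}).
d·√(n/2) = 0.77 × √(8/2) = 0.77 × 2.000 = 1.540.
z_β = 1.540 − 1.645 = -0.105.
Power = Φ(-0.105) = 0.458.

power ≈ 0.46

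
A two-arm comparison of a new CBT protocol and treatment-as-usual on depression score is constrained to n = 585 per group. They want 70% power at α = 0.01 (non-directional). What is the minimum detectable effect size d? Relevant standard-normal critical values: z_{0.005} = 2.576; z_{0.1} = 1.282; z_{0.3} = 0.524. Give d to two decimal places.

For two independent groups of n = 585 each: d_min = (z_{α/2} + z_β)·√(2/n).
z-sum = 2.576 + 0.524 = 3.100.
d_min = 3.100 × √(2/585) = 3.100 × 0.0585 = 0.181.

d_min ≈ 0.18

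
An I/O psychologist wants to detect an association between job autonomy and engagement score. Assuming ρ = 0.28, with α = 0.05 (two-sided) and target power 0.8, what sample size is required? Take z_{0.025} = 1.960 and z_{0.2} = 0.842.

n = 98

Fisher's z: C = ½·ln((1+r)/(1−r)) = ½·ln(1.7778) = 0.2877.
n = ((z_{α/2} + z_β)/C)² + 3.
(1.960 + 0.842) / 0.2877 = 2.802 / 0.2877 = 9.739.
n = 9.739² + 3 = 94.85 + 3 = 97.9.
Round up.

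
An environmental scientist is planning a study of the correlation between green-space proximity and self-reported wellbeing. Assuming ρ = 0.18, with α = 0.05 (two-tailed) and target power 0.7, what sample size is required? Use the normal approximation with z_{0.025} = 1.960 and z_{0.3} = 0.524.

n = 190

Fisher's z: C = ½·ln((1+r)/(1−r)) = ½·ln(1.4390) = 0.1820.
n = ((z_{α/2} + z_β)/C)² + 3.
(1.960 + 0.524) / 0.1820 = 2.484 / 0.1820 = 13.648.
n = 13.648² + 3 = 186.28 + 3 = 189.3.
Round up.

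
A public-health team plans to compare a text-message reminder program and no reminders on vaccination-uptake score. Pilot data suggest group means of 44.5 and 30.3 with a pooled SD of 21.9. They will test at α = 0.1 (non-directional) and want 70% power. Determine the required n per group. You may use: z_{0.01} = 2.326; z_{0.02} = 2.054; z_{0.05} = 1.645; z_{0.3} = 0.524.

n = 23 per group

Cohen's d = |M₁ − M₂| / SD_pooled = |44.5 − 30.3| / 21.9 = 14.2 / 21.9 = 0.648.
For two independent groups with equal n: n = 2·((z_{α/2} + z_β) / d)².
z_{α/2} + z_β = 1.645 + 0.524 = 2.169.
n = 2 × (2.169 / 0.648)² = 2 × 3.347² = 2 × 11.20 = 22.4.
Round up to the next whole participant.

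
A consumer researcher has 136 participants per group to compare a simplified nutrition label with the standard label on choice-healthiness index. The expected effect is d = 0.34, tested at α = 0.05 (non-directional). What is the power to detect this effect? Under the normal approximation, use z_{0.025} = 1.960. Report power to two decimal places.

For two equal groups, power = Φ(d·√(n/2) − z_{α/2}).
d·√(n/2) = 0.34 × √(136/2) = 0.34 × 8.246 = 2.804.
z_β = 2.804 − 1.960 = 0.844.
Power = Φ(0.844) = 0.801.

power ≈ 0.80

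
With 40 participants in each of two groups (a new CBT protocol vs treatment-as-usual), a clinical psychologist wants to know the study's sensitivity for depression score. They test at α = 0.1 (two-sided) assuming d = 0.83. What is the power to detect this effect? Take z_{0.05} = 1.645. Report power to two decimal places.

power ≈ 0.98

For two equal groups, power = Φ(d·√(n/2) − z_{α/2}).
d·√(n/2) = 0.83 × √(40/2) = 0.83 × 4.472 = 3.712.
z_β = 3.712 − 1.645 = 2.067.
Power = Φ(2.067) = 0.981.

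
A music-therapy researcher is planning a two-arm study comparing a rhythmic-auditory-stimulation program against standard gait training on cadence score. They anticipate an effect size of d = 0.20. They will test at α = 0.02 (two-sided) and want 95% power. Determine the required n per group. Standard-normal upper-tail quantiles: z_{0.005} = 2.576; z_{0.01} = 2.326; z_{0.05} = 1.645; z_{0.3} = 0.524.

For two independent groups with equal n: n = 2·((z_{α/2} + z_β) / d)².
z_{α/2} + z_β = 2.326 + 1.645 = 3.971.
n = 2 × (3.971 / 0.20)² = 2 × 19.855² = 2 × 394.22 = 788.4.
Round up to the next whole participant.

n = 789 per group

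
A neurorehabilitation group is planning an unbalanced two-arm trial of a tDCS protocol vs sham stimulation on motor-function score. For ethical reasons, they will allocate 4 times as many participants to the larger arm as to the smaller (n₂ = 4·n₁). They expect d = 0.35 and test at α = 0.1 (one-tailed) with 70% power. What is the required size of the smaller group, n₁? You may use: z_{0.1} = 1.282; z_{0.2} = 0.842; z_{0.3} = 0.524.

With allocation ratio k = n₂/n₁ = 4, Var(x̄₁−x̄₂) = σ²(1/n₁ + 1/(k·n₁)) = σ²·(k+1)/(k·n₁).
So n₁ = (1 + 1/k)·((z_{α} + z_β)/d)² = 1.250 × (1.806/0.35)².
n₁ = 1.250 × 26.63 = 33.3.
Round up: n₁ = 34, giving n₂ = 4 × 34 = 136.

n₁ = 34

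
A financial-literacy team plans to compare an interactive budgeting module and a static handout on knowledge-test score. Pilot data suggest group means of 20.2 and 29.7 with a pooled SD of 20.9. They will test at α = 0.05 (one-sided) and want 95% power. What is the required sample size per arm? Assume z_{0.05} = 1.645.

n = 105 per group

Cohen's d = |M₁ − M₂| / SD_pooled = |20.2 − 29.7| / 20.9 = 9.5 / 20.9 = 0.455.
For two independent groups with equal n: n = 2·((z_{α} + z_β) / d)².
z_{α} + z_β = 1.645 + 1.645 = 3.290.
n = 2 × (3.290 / 0.455)² = 2 × 7.231² = 2 × 52.28 = 104.6.
Round up to the next whole participant.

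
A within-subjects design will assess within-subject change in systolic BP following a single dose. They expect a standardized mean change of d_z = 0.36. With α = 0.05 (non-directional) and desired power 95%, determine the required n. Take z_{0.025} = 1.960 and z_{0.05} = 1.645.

For a paired (one-sample on differences) test: n = ((z_{α/2} + z_β) / d)².
z_{α/2} + z_β = 1.960 + 1.645 = 3.605.
n = (3.605 / 0.36)² = 10.014² = 100.28.
Round up.

n = 101 pairs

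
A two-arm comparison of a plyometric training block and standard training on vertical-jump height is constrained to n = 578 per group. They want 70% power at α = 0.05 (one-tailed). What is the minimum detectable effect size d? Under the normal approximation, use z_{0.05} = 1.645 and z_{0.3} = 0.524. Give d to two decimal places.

For two independent groups of n = 578 each: d_min = (z_{α} + z_β)·√(2/n).
z-sum = 1.645 + 0.524 = 2.169.
d_min = 2.169 × √(2/578) = 2.169 × 0.0588 = 0.128.

d_min ≈ 0.13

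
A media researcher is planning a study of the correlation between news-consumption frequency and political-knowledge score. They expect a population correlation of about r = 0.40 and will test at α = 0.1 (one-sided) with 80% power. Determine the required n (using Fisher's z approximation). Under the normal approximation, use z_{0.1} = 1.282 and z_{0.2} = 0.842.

Fisher's z: C = ½·ln((1+r)/(1−r)) = ½·ln(2.3333) = 0.4236.
n = ((z_{α} + z_β)/C)² + 3.
(1.282 + 0.842) / 0.4236 = 2.124 / 0.4236 = 5.014.
n = 5.014² + 3 = 25.14 + 3 = 28.1.
Round up.

n = 29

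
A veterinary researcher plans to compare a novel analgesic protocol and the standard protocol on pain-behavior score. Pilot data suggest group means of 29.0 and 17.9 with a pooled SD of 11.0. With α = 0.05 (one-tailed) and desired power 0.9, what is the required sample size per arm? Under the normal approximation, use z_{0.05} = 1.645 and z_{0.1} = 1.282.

Cohen's d = |M₁ − M₂| / SD_pooled = |29.0 − 17.9| / 11.0 = 11.1 / 11.0 = 1.009.
For two independent groups with equal n: n = 2·((z_{α} + z_β) / d)².
z_{α} + z_β = 1.645 + 1.282 = 2.927.
n = 2 × (2.927 / 1.009)² = 2 × 2.901² = 2 × 8.42 = 16.8.
Round up to the next whole participant.

n = 17 per group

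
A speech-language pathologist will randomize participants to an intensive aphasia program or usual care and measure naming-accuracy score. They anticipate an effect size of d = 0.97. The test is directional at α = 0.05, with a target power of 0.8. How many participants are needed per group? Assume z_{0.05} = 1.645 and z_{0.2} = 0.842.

For two independent groups with equal n: n = 2·((z_{α} + z_β) / d)².
z_{α} + z_β = 1.645 + 0.842 = 2.487.
n = 2 × (2.487 / 0.97)² = 2 × 2.564² = 2 × 6.57 = 13.1.
Round up to the next whole participant.

n = 14 per group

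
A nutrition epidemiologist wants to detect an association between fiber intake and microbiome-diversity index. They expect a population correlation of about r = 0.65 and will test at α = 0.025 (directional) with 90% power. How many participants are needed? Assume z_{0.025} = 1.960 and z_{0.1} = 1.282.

n = 21

Fisher's z: C = ½·ln((1+r)/(1−r)) = ½·ln(4.7143) = 0.7753.
n = ((z_{α} + z_β)/C)² + 3.
(1.960 + 1.282) / 0.7753 = 3.242 / 0.7753 = 4.182.
n = 4.182² + 3 = 17.49 + 3 = 20.5.
Round up.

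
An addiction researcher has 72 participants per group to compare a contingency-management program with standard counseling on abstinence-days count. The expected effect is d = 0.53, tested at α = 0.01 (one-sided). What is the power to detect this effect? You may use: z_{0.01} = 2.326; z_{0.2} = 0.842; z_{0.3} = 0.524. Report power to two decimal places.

power ≈ 0.80

For two equal groups, power = Φ(d·√(n/2) − z_{α}).
d·√(n/2) = 0.53 × √(72/2) = 0.53 × 6.000 = 3.180.
z_β = 3.180 − 2.326 = 0.854.
Power = Φ(0.854) = 0.803.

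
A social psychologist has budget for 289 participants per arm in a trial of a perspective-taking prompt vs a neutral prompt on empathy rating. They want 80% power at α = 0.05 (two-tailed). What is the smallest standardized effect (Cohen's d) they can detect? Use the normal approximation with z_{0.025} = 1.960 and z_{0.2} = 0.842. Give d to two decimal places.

d_min ≈ 0.23

For two independent groups of n = 289 each: d_min = (z_{α/2} + z_β)·√(2/n).
z-sum = 1.960 + 0.842 = 2.802.
d_min = 2.802 × √(2/289) = 2.802 × 0.0832 = 0.233.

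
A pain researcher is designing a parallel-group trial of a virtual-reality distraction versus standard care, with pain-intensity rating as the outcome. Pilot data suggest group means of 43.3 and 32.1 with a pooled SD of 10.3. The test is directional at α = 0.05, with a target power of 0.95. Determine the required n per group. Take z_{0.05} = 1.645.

n = 19 per group

Cohen's d = |M₁ − M₂| / SD_pooled = |43.3 − 32.1| / 10.3 = 11.2 / 10.3 = 1.087.
For two independent groups with equal n: n = 2·((z_{α} + z_β) / d)².
z_{α} + z_β = 1.645 + 1.645 = 3.290.
n = 2 × (3.290 / 1.087)² = 2 × 3.027² = 2 × 9.16 = 18.3.
Round up to the next whole participant.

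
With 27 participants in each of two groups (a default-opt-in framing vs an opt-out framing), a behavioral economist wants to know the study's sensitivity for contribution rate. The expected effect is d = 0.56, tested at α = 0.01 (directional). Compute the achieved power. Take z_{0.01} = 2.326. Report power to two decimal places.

For two equal groups, power = Φ(d·√(n/2) − z_{α}).
d·√(n/2) = 0.56 × √(27/2) = 0.56 × 3.674 = 2.058.
z_β = 2.058 − 2.326 = -0.268.
Power = Φ(-0.268) = 0.394.

power ≈ 0.39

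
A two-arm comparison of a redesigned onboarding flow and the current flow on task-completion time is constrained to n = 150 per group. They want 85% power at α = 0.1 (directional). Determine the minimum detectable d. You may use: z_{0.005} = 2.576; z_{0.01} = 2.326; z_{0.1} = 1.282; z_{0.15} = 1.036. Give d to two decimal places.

For two independent groups of n = 150 each: d_min = (z_{α} + z_β)·√(2/n).
z-sum = 1.282 + 1.036 = 2.318.
d_min = 2.318 × √(2/150) = 2.318 × 0.1155 = 0.268.

d_min ≈ 0.27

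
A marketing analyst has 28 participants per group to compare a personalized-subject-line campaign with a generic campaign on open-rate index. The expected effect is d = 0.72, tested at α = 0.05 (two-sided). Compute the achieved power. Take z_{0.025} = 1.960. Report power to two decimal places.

power ≈ 0.77

For two equal groups, power = Φ(d·√(n/2) − z_{α/2}).
d·√(n/2) = 0.72 × √(28/2) = 0.72 × 3.742 = 2.694.
z_β = 2.694 − 1.960 = 0.734.
Power = Φ(0.734) = 0.769.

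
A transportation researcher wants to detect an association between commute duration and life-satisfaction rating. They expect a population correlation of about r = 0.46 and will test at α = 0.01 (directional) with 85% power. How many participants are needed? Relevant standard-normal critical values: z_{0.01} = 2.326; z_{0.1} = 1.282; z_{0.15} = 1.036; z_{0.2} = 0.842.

Fisher's z: C = ½·ln((1+r)/(1−r)) = ½·ln(2.7037) = 0.4973.
n = ((z_{α} + z_β)/C)² + 3.
(2.326 + 1.036) / 0.4973 = 3.362 / 0.4973 = 6.761.
n = 6.761² + 3 = 45.70 + 3 = 48.7.
Round up.

n = 49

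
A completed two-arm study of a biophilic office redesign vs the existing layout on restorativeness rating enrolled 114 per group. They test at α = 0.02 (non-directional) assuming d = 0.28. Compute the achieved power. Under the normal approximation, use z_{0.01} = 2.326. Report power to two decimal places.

power ≈ 0.42

For two equal groups, power = Φ(d·√(n/2) − z_{α/2}).
d·√(n/2) = 0.28 × √(114/2) = 0.28 × 7.550 = 2.114.
z_β = 2.114 − 2.326 = -0.212.
Power = Φ(-0.212) = 0.416.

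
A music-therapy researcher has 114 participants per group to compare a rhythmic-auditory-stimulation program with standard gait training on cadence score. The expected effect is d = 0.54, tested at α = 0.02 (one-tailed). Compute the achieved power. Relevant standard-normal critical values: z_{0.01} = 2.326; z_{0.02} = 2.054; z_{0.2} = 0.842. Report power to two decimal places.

power ≈ 0.98

For two equal groups, power = Φ(d·√(n/2) − z_{α}).
d·√(n/2) = 0.54 × √(114/2) = 0.54 × 7.550 = 4.077.
z_β = 4.077 − 2.054 = 2.023.
Power = Φ(2.023) = 0.978.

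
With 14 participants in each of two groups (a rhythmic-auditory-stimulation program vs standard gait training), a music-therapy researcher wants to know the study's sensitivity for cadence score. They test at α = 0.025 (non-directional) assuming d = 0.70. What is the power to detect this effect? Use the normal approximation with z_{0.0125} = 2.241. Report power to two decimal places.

power ≈ 0.35

For two equal groups, power = Φ(d·√(n/2) − z_{α/2}).
d·√(n/2) = 0.70 × √(14/2) = 0.70 × 2.646 = 1.852.
z_β = 1.852 − 2.241 = -0.389.
Power = Φ(-0.389) = 0.349.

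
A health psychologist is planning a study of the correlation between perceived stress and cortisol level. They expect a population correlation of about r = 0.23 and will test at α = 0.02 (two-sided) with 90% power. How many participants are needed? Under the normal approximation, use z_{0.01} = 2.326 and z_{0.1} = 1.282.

Fisher's z: C = ½·ln((1+r)/(1−r)) = ½·ln(1.5974) = 0.2342.
n = ((z_{α/2} + z_β)/C)² + 3.
(2.326 + 1.282) / 0.2342 = 3.608 / 0.2342 = 15.406.
n = 15.406² + 3 = 237.33 + 3 = 240.3.
Round up.

n = 241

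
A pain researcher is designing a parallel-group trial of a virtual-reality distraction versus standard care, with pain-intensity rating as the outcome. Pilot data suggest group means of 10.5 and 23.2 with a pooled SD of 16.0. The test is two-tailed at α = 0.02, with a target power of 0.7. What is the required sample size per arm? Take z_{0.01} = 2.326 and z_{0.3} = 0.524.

Cohen's d = |M₁ − M₂| / SD_pooled = |10.5 − 23.2| / 16.0 = 12.7 / 16.0 = 0.794.
For two independent groups with equal n: n = 2·((z_{α/2} + z_β) / d)².
z_{α/2} + z_β = 2.326 + 0.524 = 2.850.
n = 2 × (2.850 / 0.794)² = 2 × 3.589² = 2 × 12.88 = 25.8.
Round up to the next whole participant.

n = 26 per group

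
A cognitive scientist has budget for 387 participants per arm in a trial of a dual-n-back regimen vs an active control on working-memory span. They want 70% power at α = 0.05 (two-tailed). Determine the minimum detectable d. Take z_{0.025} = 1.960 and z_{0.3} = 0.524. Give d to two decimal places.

For two independent groups of n = 387 each: d_min = (z_{α/2} + z_β)·√(2/n).
z-sum = 1.960 + 0.524 = 2.484.
d_min = 2.484 × √(2/387) = 2.484 × 0.0719 = 0.179.

d_min ≈ 0.18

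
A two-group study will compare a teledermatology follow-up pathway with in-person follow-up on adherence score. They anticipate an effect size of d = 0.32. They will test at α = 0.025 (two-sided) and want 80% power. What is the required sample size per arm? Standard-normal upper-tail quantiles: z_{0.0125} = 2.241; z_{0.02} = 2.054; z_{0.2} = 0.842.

n = 186 per group

For two independent groups with equal n: n = 2·((z_{α/2} + z_β) / d)².
z_{α/2} + z_β = 2.241 + 0.842 = 3.083.
n = 2 × (3.083 / 0.32)² = 2 × 9.634² = 2 × 92.82 = 185.6.
Round up to the next whole participant.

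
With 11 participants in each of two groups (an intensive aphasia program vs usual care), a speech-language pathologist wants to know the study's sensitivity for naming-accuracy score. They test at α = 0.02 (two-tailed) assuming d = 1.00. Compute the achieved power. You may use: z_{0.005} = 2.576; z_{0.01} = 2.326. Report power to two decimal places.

For two equal groups, power = Φ(d·√(n/2) − z_{α/2}).
d·√(n/2) = 1.00 × √(11/2) = 1.00 × 2.345 = 2.345.
z_β = 2.345 − 2.326 = 0.019.
Power = Φ(0.019) = 0.508.

power ≈ 0.51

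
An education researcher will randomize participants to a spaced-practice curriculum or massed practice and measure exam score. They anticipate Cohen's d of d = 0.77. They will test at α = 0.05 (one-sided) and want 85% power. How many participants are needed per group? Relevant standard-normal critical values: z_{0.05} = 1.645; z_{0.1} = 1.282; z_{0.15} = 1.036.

n = 25 per group

For two independent groups with equal n: n = 2·((z_{α} + z_β) / d)².
z_{α} + z_β = 1.645 + 1.036 = 2.681.
n = 2 × (2.681 / 0.77)² = 2 × 3.482² = 2 × 12.12 = 24.2.
Round up to the next whole participant.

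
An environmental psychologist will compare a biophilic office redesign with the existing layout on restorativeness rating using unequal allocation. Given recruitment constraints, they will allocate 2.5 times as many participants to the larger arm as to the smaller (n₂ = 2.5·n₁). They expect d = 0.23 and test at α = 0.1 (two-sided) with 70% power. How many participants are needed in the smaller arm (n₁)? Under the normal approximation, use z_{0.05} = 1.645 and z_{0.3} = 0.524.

With allocation ratio k = n₂/n₁ = 2.5, Var(x̄₁−x̄₂) = σ²(1/n₁ + 1/(k·n₁)) = σ²·(k+1)/(k·n₁).
So n₁ = (1 + 1/k)·((z_{α/2} + z_β)/d)² = 1.400 × (2.169/0.23)².
n₁ = 1.400 × 88.93 = 124.5.
Round up: n₁ = 125, giving n₂ = ⌈2.5 × 125⌉ = ⌈312.5⌉ = 313.

n₁ = 125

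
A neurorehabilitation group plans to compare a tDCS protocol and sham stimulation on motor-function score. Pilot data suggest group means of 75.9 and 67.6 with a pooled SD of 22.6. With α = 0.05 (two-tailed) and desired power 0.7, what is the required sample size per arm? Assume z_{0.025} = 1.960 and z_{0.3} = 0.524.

n = 92 per group

Cohen's d = |M₁ − M₂| / SD_pooled = |75.9 − 67.6| / 22.6 = 8.3 / 22.6 = 0.367.
For two independent groups with equal n: n = 2·((z_{α/2} + z_β) / d)².
z_{α/2} + z_β = 1.960 + 0.524 = 2.484.
n = 2 × (2.484 / 0.367)² = 2 × 6.768² = 2 × 45.81 = 91.6.
Round up to the next whole participant.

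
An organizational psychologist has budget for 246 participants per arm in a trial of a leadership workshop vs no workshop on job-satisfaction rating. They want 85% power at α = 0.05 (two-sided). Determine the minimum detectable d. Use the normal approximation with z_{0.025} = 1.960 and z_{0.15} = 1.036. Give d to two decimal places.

For two independent groups of n = 246 each: d_min = (z_{α/2} + z_β)·√(2/n).
z-sum = 1.960 + 1.036 = 2.996.
d_min = 2.996 × √(2/246) = 2.996 × 0.0902 = 0.270.

d_min ≈ 0.27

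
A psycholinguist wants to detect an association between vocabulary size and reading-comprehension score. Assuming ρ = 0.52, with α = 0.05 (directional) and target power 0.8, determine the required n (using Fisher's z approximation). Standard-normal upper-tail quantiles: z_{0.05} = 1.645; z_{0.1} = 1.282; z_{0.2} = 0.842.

Fisher's z: C = ½·ln((1+r)/(1−r)) = ½·ln(3.1667) = 0.5763.
n = ((z_{α} + z_β)/C)² + 3.
(1.645 + 0.842) / 0.5763 = 2.487 / 0.5763 = 4.315.
n = 4.315² + 3 = 18.62 + 3 = 21.6.
Round up.

n = 22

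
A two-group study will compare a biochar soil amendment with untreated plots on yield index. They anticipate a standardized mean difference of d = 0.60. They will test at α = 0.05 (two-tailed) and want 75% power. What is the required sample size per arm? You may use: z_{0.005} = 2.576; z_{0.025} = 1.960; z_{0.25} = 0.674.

n = 39 per group

For two independent groups with equal n: n = 2·((z_{α/2} + z_β) / d)².
z_{α/2} + z_β = 1.960 + 0.674 = 2.634.
n = 2 × (2.634 / 0.60)² = 2 × 4.390² = 2 × 19.27 = 38.5.
Round up to the next whole participant.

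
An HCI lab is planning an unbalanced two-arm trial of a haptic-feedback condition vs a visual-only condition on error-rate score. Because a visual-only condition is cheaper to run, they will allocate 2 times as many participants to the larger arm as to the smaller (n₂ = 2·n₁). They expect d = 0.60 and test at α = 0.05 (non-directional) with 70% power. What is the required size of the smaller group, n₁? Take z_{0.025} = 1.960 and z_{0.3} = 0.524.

With allocation ratio k = n₂/n₁ = 2, Var(x̄₁−x̄₂) = σ²(1/n₁ + 1/(k·n₁)) = σ²·(k+1)/(k·n₁).
So n₁ = (1 + 1/k)·((z_{α/2} + z_β)/d)² = 1.500 × (2.484/0.60)².
n₁ = 1.500 × 17.14 = 25.7.
Round up: n₁ = 26, giving n₂ = 2 × 26 = 52.

n₁ = 26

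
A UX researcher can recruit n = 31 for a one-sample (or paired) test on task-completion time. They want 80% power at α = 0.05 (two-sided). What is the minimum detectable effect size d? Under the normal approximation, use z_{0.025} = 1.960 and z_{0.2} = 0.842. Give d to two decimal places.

For a single sample (or paired design) of n = 31: d_min = (z_{α/2} + z_β)/√n.
z-sum = 1.960 + 0.842 = 2.802.
d_min = 2.802 / √31 = 2.802 / 5.568 = 0.503.

d_min ≈ 0.50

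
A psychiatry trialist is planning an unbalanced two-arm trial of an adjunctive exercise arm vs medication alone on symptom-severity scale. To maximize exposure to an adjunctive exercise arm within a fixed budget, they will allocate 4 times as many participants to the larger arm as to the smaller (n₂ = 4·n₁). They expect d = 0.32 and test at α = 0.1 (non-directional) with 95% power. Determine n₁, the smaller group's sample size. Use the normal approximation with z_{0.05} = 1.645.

With allocation ratio k = n₂/n₁ = 4, Var(x̄₁−x̄₂) = σ²(1/n₁ + 1/(k·n₁)) = σ²·(k+1)/(k·n₁).
So n₁ = (1 + 1/k)·((z_{α/2} + z_β)/d)² = 1.250 × (3.290/0.32)².
n₁ = 1.250 × 105.70 = 132.1.
Round up: n₁ = 133, giving n₂ = 4 × 133 = 532.

n₁ = 133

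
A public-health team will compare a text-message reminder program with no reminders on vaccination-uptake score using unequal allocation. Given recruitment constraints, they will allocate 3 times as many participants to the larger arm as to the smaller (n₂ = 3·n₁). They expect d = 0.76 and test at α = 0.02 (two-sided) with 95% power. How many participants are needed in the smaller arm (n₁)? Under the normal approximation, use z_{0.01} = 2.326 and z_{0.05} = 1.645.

With allocation ratio k = n₂/n₁ = 3, Var(x̄₁−x̄₂) = σ²(1/n₁ + 1/(k·n₁)) = σ²·(k+1)/(k·n₁).
So n₁ = (1 + 1/k)·((z_{α/2} + z_β)/d)² = 1.333 × (3.971/0.76)².
n₁ = 1.333 × 27.30 = 36.4.
Round up: n₁ = 37, giving n₂ = 3 × 37 = 111.

n₁ = 37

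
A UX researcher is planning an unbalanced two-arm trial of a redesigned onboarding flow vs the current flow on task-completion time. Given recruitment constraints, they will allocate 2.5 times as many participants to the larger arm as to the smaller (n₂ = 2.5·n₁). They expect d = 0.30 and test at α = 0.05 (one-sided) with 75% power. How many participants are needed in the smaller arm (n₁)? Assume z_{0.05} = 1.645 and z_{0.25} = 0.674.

n₁ = 84

With allocation ratio k = n₂/n₁ = 2.5, Var(x̄₁−x̄₂) = σ²(1/n₁ + 1/(k·n₁)) = σ²·(k+1)/(k·n₁).
So n₁ = (1 + 1/k)·((z_{α} + z_β)/d)² = 1.400 × (2.319/0.30)².
n₁ = 1.400 × 59.75 = 83.7.
Round up: n₁ = 84, giving n₂ = 2.5 × 84 = 210.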